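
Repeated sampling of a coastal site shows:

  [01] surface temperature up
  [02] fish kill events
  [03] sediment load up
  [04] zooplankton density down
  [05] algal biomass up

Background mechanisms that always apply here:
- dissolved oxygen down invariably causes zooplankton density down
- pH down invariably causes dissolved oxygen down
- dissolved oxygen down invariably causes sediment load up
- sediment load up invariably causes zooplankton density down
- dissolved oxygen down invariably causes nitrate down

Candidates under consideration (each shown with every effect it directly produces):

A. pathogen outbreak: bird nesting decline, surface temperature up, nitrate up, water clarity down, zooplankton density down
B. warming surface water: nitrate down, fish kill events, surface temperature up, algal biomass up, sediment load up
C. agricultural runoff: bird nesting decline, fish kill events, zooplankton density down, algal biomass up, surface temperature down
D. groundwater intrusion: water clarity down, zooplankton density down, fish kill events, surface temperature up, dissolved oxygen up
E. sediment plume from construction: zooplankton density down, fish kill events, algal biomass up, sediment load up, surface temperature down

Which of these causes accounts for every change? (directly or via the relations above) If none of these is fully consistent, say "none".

B

Checking each candidate against the observations:
(A) pathogen outbreak — surface temperature up match; fish kill events miss; sediment load up miss; zooplankton density down match; algal biomass up miss
(B) warming surface water — accounts for every observation (zooplankton density down by sediment load up → zooplankton density down)
(C) agricultural runoff — fails on surface temperature up, sediment load up (predicts surface temperature down, not surface temperature up)
(D) groundwater intrusion — surface temperature up match; fish kill events match; sediment load up miss; zooplankton density down match; algal biomass up miss
(E) sediment plume from construction — fails on surface temperature up (predicts surface temperature down, not surface temperature up)
(B) is the only candidate with no mismatches.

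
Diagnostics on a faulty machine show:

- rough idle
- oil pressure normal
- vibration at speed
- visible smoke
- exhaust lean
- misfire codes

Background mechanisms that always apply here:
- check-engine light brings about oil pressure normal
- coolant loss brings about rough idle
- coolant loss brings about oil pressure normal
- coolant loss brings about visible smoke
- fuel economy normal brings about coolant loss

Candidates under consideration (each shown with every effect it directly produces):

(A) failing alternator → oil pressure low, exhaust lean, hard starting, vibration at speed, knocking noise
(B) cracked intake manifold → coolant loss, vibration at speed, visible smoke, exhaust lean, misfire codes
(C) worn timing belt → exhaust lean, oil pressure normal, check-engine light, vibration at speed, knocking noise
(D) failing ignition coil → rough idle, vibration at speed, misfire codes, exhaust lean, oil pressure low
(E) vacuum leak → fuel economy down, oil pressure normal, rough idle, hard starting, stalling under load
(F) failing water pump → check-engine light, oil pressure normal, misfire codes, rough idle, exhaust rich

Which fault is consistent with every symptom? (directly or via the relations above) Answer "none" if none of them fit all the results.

Checking each candidate against the observations:
(A) failing alternator — rough idle NO; oil pressure normal NO; vibration at speed yes; visible smoke NO; exhaust lean yes; misfire codes NO
(B) cracked intake manifold — accounts for every observation (rough idle via coolant loss → rough idle)
(C) worn timing belt — rough idle NO; oil pressure normal yes; vibration at speed yes; visible smoke NO; exhaust lean yes; misfire codes NO
(D) failing ignition coil — fails on oil pressure normal, visible smoke (predicts oil pressure low, not oil pressure normal)
(E) vacuum leak — does not account for vibration at speed, visible smoke, exhaust lean, misfire codes
(F) failing water pump — rough idle yes; oil pressure normal yes; vibration at speed NO; visible smoke NO; exhaust lean NO; misfire codes yes
(B) alone accounts for all the evidence.

B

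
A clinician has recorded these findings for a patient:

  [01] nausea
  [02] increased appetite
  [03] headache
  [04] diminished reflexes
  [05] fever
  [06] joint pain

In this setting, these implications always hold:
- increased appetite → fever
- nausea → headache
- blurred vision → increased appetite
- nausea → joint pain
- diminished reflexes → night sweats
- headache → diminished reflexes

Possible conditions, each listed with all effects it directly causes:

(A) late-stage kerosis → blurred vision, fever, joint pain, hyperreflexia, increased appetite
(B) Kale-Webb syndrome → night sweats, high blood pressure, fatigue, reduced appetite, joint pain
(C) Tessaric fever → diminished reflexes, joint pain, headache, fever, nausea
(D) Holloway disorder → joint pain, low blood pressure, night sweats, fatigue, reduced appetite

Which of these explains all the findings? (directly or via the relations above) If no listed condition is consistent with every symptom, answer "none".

Checking each candidate against the observations:
(A) late-stage kerosis — nausea miss; increased appetite match; headache miss; diminished reflexes miss; fever match; joint pain match
(B) Kale-Webb syndrome — nausea miss; increased appetite miss; headache miss; diminished reflexes miss; fever miss; joint pain match
(C) Tessaric fever — nausea match; increased appetite miss; headache match; diminished reflexes match; fever match; joint pain match
(D) Holloway disorder — fails on nausea, increased appetite, headache, diminished reflexes, fever (predicts reduced appetite, not increased appetite)
No candidate is consistent with all observations.

none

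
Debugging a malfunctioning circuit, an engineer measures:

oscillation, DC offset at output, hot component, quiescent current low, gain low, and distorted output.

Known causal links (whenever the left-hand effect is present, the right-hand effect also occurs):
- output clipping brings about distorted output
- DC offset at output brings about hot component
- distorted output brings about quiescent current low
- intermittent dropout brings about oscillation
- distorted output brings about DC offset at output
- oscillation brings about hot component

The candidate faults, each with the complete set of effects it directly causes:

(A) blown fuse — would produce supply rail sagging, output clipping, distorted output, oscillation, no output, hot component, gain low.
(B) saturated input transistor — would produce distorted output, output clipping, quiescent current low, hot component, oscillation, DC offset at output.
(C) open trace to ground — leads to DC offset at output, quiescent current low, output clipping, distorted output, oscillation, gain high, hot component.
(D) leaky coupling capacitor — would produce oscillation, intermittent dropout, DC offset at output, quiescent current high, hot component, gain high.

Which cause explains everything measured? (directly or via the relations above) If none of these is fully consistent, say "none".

Testing each hypothesis:
(A) blown fuse — accounts for every observation (DC offset at output through distorted output → DC offset at output)
(B) saturated input transistor — oscillation +; DC offset at output +; hot component +; quiescent current low +; gain low -; distorted output +
(C) open trace to ground — oscillation +; DC offset at output +; hot component +; quiescent current low +; gain low -; distorted output +
(D) leaky coupling capacitor — fails on quiescent current low, gain low, distorted output (predicts quiescent current high, not quiescent current low; predicts gain high, not gain low)
(A) is the only candidate with no mismatches.

A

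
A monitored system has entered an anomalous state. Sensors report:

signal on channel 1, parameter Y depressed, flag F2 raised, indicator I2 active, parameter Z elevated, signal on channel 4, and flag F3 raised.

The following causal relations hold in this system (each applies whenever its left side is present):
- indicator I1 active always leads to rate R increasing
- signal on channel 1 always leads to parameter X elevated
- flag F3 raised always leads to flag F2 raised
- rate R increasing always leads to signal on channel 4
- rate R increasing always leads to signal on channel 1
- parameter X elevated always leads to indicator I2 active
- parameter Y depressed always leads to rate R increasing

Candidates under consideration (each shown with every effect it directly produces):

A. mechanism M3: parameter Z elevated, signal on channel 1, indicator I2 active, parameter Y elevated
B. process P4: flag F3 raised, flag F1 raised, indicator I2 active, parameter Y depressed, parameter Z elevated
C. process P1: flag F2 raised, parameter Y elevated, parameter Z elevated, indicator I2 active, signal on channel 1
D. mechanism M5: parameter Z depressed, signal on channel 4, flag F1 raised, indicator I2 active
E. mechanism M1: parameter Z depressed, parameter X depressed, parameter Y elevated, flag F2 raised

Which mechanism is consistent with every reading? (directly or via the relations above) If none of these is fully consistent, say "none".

B

Checking each candidate against the observations:
(A) mechanism M3 — fails on parameter Y depressed, flag F2 raised, signal on channel 4, flag F3 raised (predicts parameter Y elevated, not parameter Y depressed)
(B) process P4 — signal on channel 1 yes (through parameter Y depressed → rate R increasing → signal on channel 1); parameter Y depressed yes; flag F2 raised yes (through flag F3 raised → flag F2 raised); indicator I2 active yes; parameter Z elevated yes; signal on channel 4 yes (through parameter Y depressed → rate R increasing → signal on channel 4); flag F3 raised yes
(C) process P1 — fails on parameter Y depressed, signal on channel 4, flag F3 raised (predicts parameter Y elevated, not parameter Y depressed)
(D) mechanism M5 — fails on signal on channel 1, parameter Y depressed, flag F2 raised, parameter Z elevated, flag F3 raised (predicts parameter Z depressed, not parameter Z elevated)
(E) mechanism M1 — fails on signal on channel 1, parameter Y depressed, indicator I2 active, parameter Z elevated, signal on channel 4, flag F3 raised (predicts parameter Y elevated, not parameter Y depressed; predicts parameter Z depressed, not parameter Z elevated)
(B) is the only candidate with no mismatches.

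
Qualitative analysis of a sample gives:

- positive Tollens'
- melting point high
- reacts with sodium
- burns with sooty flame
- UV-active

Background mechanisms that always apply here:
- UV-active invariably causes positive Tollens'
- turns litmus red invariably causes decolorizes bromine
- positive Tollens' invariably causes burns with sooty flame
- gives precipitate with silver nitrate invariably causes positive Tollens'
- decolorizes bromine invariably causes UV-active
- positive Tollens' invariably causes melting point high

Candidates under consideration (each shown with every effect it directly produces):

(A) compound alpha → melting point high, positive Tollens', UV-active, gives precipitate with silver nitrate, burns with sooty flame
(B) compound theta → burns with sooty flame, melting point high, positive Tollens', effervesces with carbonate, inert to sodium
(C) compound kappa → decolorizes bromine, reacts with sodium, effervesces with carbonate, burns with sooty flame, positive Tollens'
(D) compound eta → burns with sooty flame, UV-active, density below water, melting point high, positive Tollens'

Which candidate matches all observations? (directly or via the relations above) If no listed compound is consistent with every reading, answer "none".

C

Per-candidate check:
(A) compound alpha — does not account for reacts with sodium
(B) compound theta — fails on reacts with sodium, UV-active (predicts inert to sodium, not reacts with sodium)
(C) compound kappa — accounts for every observation (melting point high via positive Tollens' → melting point high)
(D) compound eta — does not account for reacts with sodium
Only (C) is consistent with every observation.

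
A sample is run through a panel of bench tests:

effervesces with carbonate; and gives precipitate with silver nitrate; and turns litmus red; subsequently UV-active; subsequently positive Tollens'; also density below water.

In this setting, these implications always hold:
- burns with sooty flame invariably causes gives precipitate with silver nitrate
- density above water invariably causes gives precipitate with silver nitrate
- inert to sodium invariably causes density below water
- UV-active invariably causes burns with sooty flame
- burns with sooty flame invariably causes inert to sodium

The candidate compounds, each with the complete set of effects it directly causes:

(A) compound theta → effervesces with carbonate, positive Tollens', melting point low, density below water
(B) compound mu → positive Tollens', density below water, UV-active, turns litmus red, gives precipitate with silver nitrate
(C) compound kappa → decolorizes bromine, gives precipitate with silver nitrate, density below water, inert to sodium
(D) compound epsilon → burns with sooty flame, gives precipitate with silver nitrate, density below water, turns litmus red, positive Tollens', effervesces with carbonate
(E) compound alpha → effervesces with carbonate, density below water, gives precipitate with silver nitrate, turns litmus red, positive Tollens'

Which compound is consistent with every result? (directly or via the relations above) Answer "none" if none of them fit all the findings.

none

Checking each candidate against the observations:
(A) compound theta — effervesces with carbonate ✓; gives precipitate with silver nitrate ✗; turns litmus red ✗; UV-active ✗; positive Tollens' ✓; density below water ✓
(B) compound mu — effervesces with carbonate ✗; gives precipitate with silver nitrate ✓; turns litmus red ✓; UV-active ✓; positive Tollens' ✓; density below water ✓
(C) compound kappa — effervesces with carbonate ✗; gives precipitate with silver nitrate ✓; turns litmus red ✗; UV-active ✗; positive Tollens' ✗; density below water ✓
(D) compound epsilon — does not account for UV-active
(E) compound alpha — effervesces with carbonate ✓; gives precipitate with silver nitrate ✓; turns litmus red ✓; UV-active ✗; positive Tollens' ✓; density below water ✓
None of the listed candidates fits everything.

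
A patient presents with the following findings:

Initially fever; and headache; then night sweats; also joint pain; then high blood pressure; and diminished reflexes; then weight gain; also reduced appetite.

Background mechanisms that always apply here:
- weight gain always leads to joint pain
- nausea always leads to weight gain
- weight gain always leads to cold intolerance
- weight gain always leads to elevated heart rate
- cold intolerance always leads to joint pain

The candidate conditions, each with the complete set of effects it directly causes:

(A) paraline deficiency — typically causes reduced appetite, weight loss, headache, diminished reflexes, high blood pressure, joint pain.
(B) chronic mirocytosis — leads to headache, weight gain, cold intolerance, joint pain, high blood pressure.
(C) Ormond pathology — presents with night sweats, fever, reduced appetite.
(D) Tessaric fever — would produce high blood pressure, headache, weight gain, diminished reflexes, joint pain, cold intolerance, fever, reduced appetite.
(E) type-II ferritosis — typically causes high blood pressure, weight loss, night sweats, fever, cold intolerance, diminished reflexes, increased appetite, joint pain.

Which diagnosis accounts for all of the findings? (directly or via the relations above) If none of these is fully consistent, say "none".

Testing each hypothesis:
(A) paraline deficiency — fever ✗; headache ✓; night sweats ✗; joint pain ✓; high blood pressure ✓; diminished reflexes ✓; weight gain ✗; reduced appetite ✓
(B) chronic mirocytosis — does not account for fever, night sweats, diminished reflexes, reduced appetite
(C) Ormond pathology — does not account for headache, joint pain, high blood pressure, diminished reflexes, weight gain
(D) Tessaric fever — does not account for night sweats
(E) type-II ferritosis — fever ✓; headache ✗; night sweats ✓; joint pain ✓; high blood pressure ✓; diminished reflexes ✓; weight gain ✗; reduced appetite ✗
None of the listed candidates fits everything.

none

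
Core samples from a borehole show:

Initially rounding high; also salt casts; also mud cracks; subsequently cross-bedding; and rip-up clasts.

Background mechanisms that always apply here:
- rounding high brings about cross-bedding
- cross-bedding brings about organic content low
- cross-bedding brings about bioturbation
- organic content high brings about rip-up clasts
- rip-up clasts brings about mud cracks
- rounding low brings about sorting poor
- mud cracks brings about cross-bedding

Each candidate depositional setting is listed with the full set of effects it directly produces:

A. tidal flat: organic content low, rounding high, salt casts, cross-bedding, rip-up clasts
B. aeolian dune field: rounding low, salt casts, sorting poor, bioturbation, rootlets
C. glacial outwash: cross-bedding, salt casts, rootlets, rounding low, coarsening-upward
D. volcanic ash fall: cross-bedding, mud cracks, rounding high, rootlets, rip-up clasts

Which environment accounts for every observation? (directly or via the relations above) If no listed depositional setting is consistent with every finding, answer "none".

For each candidate, compare predicted effects to what was observed:
(A) tidal flat — rounding high +; salt casts +; mud cracks + (through rip-up clasts → mud cracks); cross-bedding +; rip-up clasts +
(B) aeolian dune field — fails on rounding high, mud cracks, cross-bedding, rip-up clasts (predicts rounding low, not rounding high)
(C) glacial outwash — fails on rounding high, mud cracks, rip-up clasts (predicts rounding low, not rounding high)
(D) volcanic ash fall — rounding high +; salt casts -; mud cracks +; cross-bedding +; rip-up clasts +
(A) is the only candidate with no mismatches.

A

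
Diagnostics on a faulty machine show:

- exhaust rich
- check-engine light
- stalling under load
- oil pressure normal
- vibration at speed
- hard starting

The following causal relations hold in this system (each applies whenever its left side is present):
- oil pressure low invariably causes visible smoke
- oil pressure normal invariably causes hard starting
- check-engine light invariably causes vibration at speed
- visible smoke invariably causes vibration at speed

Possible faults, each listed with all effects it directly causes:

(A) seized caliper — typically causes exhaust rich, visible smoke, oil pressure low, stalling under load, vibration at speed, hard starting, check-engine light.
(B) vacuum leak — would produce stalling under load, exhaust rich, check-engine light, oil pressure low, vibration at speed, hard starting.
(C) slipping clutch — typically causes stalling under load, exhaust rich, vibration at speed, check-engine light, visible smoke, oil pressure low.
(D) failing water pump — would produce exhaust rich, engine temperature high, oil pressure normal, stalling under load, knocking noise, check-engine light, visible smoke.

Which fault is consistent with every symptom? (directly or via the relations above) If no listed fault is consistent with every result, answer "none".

D

Per-candidate check:
(A) seized caliper — exhaust rich match; check-engine light match; stalling under load match; oil pressure normal miss; vibration at speed match; hard starting match
(B) vacuum leak — fails on oil pressure normal (predicts oil pressure low, not oil pressure normal)
(C) slipping clutch — fails on oil pressure normal, hard starting (predicts oil pressure low, not oil pressure normal)
(D) failing water pump — accounts for every observation (vibration at speed through check-engine light → vibration at speed)
(D) alone accounts for all the evidence.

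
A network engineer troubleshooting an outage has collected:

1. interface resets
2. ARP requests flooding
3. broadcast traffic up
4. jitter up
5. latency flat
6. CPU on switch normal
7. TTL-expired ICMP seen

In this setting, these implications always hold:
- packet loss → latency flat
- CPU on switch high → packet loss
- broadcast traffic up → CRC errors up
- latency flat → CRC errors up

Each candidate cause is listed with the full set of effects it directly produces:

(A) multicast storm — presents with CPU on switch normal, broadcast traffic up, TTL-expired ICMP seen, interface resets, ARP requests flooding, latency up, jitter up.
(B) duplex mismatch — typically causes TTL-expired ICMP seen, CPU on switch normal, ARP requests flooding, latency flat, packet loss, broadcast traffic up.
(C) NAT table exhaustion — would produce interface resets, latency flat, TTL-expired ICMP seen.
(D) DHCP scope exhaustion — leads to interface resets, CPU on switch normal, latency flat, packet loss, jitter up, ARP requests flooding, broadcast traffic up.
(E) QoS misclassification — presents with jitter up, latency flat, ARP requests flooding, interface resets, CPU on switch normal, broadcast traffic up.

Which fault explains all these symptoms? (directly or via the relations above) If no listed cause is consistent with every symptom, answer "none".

none

Checking each candidate against the observations:
(A) multicast storm — interface resets yes; ARP requests flooding yes; broadcast traffic up yes; jitter up yes; latency flat NO; CPU on switch normal yes; TTL-expired ICMP seen yes
(B) duplex mismatch — does not account for interface resets, jitter up
(C) NAT table exhaustion — interface resets yes; ARP requests flooding NO; broadcast traffic up NO; jitter up NO; latency flat yes; CPU on switch normal NO; TTL-expired ICMP seen yes
(D) DHCP scope exhaustion — does not account for TTL-expired ICMP seen
(E) QoS misclassification — interface resets yes; ARP requests flooding yes; broadcast traffic up yes; jitter up yes; latency flat yes; CPU on switch normal yes; TTL-expired ICMP seen NO
Every candidate fails on at least one observation.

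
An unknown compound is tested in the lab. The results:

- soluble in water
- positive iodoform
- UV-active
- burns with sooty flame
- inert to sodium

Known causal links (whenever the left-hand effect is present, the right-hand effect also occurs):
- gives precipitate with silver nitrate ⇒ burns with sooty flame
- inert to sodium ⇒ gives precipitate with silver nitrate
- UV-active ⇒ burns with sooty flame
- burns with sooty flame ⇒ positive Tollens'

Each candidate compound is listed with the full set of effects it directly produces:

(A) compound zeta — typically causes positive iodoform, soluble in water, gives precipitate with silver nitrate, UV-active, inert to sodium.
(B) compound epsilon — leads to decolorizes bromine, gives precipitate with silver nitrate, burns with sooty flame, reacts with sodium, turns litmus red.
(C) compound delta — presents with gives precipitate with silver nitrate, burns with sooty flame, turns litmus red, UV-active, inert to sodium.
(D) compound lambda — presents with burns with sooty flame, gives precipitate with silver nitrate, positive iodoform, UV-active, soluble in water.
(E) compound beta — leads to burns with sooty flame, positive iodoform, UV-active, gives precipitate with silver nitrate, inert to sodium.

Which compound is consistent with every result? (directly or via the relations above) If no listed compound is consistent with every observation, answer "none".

For each candidate, compare predicted effects to what was observed:
(A) compound zeta — soluble in water +; positive iodoform +; UV-active +; burns with sooty flame + (via gives precipitate with silver nitrate → burns with sooty flame); inert to sodium +
(B) compound epsilon — fails on soluble in water, positive iodoform, UV-active, inert to sodium (predicts reacts with sodium, not inert to sodium)
(C) compound delta — soluble in water -; positive iodoform -; UV-active +; burns with sooty flame +; inert to sodium +
(D) compound lambda — soluble in water +; positive iodoform +; UV-active +; burns with sooty flame +; inert to sodium -
(E) compound beta — does not account for soluble in water
(A) alone accounts for all the evidence.

A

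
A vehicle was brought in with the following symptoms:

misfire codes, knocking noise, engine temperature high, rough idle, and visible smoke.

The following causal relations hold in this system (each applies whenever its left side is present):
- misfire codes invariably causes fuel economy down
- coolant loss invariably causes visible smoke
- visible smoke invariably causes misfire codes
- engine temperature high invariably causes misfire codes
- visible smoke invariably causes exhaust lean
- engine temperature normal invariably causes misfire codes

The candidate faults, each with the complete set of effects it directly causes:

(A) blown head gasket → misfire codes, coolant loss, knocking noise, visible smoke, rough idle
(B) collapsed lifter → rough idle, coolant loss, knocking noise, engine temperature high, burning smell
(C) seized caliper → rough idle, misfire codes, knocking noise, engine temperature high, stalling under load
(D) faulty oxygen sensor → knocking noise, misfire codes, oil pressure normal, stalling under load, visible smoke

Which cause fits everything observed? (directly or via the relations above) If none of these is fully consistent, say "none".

Per-candidate check:
(A) blown head gasket — does not account for engine temperature high
(B) collapsed lifter — misfire codes yes (through engine temperature high → misfire codes); knocking noise yes; engine temperature high yes; rough idle yes; visible smoke yes (through coolant loss → visible smoke)
(C) seized caliper — does not account for visible smoke
(D) faulty oxygen sensor — does not account for engine temperature high, rough idle
(B) is the only candidate with no mismatches.

B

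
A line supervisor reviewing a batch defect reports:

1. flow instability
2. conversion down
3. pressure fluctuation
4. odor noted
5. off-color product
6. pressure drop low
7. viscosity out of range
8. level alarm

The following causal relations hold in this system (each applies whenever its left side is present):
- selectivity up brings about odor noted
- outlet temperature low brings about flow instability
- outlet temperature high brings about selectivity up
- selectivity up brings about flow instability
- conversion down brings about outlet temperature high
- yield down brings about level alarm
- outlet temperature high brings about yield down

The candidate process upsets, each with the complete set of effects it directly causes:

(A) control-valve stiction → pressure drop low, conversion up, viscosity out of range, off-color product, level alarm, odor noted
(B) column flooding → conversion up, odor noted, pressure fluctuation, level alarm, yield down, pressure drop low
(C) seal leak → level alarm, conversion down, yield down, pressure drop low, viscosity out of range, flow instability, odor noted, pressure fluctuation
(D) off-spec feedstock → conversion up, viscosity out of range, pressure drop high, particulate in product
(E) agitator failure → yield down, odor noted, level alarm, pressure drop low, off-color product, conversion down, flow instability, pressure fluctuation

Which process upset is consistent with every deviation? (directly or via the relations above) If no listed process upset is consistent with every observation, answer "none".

none

Checking each candidate against the observations:
(A) control-valve stiction — flow instability -; conversion down -; pressure fluctuation -; odor noted +; off-color product +; pressure drop low +; viscosity out of range +; level alarm +
(B) column flooding — flow instability -; conversion down -; pressure fluctuation +; odor noted +; off-color product -; pressure drop low +; viscosity out of range -; level alarm +
(C) seal leak — flow instability +; conversion down +; pressure fluctuation +; odor noted +; off-color product -; pressure drop low +; viscosity out of range +; level alarm +
(D) off-spec feedstock — fails on flow instability, conversion down, pressure fluctuation, odor noted, off-color product, pressure drop low, level alarm (predicts conversion up, not conversion down; predicts pressure drop high, not pressure drop low)
(E) agitator failure — does not account for viscosity out of range
None of the listed candidates fits everything.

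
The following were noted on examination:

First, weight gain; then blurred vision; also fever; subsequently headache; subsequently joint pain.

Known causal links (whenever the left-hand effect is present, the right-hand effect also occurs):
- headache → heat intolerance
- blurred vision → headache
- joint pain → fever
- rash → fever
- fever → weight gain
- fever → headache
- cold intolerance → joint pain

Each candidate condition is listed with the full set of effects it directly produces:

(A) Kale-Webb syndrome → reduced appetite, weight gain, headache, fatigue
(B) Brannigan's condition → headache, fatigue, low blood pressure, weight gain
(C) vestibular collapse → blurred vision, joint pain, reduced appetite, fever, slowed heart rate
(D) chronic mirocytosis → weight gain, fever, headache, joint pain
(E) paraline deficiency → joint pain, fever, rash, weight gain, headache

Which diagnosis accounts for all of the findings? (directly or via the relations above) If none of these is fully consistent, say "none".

C

Per-candidate check:
(A) Kale-Webb syndrome — weight gain +; blurred vision -; fever -; headache +; joint pain -
(B) Brannigan's condition — weight gain +; blurred vision -; fever -; headache +; joint pain -
(C) vestibular collapse — weight gain + (by fever → weight gain); blurred vision +; fever +; headache + (by fever → headache); joint pain +
(D) chronic mirocytosis — weight gain +; blurred vision -; fever +; headache +; joint pain +
(E) paraline deficiency — weight gain +; blurred vision -; fever +; headache +; joint pain +
(C) is the only candidate with no mismatches.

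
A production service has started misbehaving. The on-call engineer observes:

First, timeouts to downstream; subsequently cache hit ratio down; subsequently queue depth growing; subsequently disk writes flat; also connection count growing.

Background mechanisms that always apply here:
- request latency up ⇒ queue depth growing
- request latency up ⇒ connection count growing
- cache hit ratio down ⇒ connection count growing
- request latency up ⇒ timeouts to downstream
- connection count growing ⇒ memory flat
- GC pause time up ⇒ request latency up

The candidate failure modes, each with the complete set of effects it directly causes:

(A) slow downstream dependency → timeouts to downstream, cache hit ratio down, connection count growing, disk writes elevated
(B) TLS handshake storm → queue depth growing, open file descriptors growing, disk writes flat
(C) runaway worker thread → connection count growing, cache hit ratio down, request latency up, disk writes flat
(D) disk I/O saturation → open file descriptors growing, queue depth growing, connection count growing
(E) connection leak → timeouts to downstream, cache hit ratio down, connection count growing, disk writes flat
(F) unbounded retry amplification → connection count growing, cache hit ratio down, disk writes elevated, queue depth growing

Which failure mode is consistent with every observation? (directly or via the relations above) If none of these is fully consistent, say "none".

Per-candidate check:
(A) slow downstream dependency — fails on queue depth growing, disk writes flat (predicts disk writes elevated, not disk writes flat)
(B) TLS handshake storm — timeouts to downstream -; cache hit ratio down -; queue depth growing +; disk writes flat +; connection count growing -
(C) runaway worker thread — accounts for every observation (timeouts to downstream via request latency up → timeouts to downstream)
(D) disk I/O saturation — timeouts to downstream -; cache hit ratio down -; queue depth growing +; disk writes flat -; connection count growing +
(E) connection leak — timeouts to downstream +; cache hit ratio down +; queue depth growing -; disk writes flat +; connection count growing +
(F) unbounded retry amplification — timeouts to downstream -; cache hit ratio down +; queue depth growing +; disk writes flat -; connection count growing +
(C) alone accounts for all the evidence.

C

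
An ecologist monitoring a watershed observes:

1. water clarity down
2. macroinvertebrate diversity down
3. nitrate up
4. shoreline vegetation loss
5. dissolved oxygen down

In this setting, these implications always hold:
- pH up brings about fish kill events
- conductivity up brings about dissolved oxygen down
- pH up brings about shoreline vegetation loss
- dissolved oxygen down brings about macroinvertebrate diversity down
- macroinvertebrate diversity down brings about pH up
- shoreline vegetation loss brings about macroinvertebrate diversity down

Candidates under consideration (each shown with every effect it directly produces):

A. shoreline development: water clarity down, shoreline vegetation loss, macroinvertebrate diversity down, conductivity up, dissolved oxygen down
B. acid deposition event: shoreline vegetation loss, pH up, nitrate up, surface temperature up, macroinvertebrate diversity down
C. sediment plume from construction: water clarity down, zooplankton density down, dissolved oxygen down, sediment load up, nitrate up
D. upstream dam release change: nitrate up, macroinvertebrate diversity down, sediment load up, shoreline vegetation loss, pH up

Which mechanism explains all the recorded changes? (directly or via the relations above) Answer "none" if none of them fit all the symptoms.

C

Testing each hypothesis:
(A) shoreline development — does not account for nitrate up
(B) acid deposition event — does not account for water clarity down, dissolved oxygen down
(C) sediment plume from construction — water clarity down ✓; macroinvertebrate diversity down ✓ (via dissolved oxygen down → macroinvertebrate diversity down); nitrate up ✓; shoreline vegetation loss ✓ (via dissolved oxygen down → macroinvertebrate diversity down → pH up → shoreline vegetation loss); dissolved oxygen down ✓
(D) upstream dam release change — does not account for water clarity down, dissolved oxygen down
(C) is the only candidate with no mismatches.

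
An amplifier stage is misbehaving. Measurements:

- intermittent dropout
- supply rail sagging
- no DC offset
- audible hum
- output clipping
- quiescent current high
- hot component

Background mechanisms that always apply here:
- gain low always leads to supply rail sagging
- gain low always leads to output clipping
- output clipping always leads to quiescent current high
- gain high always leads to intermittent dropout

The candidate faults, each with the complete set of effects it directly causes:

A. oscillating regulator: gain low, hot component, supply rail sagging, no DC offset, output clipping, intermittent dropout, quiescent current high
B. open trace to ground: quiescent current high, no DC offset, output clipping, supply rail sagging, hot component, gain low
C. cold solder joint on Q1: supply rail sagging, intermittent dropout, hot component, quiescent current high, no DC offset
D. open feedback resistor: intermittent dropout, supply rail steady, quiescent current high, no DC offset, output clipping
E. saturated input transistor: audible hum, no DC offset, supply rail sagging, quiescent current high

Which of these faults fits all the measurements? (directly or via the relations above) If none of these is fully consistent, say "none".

none

For each candidate, compare predicted effects to what was observed:
(A) oscillating regulator — intermittent dropout yes; supply rail sagging yes; no DC offset yes; audible hum NO; output clipping yes; quiescent current high yes; hot component yes
(B) open trace to ground — intermittent dropout NO; supply rail sagging yes; no DC offset yes; audible hum NO; output clipping yes; quiescent current high yes; hot component yes
(C) cold solder joint on Q1 — intermittent dropout yes; supply rail sagging yes; no DC offset yes; audible hum NO; output clipping NO; quiescent current high yes; hot component yes
(D) open feedback resistor — fails on supply rail sagging, audible hum, hot component (predicts supply rail steady, not supply rail sagging)
(E) saturated input transistor — intermittent dropout NO; supply rail sagging yes; no DC offset yes; audible hum yes; output clipping NO; quiescent current high yes; hot component NO
None of the listed candidates fits everything.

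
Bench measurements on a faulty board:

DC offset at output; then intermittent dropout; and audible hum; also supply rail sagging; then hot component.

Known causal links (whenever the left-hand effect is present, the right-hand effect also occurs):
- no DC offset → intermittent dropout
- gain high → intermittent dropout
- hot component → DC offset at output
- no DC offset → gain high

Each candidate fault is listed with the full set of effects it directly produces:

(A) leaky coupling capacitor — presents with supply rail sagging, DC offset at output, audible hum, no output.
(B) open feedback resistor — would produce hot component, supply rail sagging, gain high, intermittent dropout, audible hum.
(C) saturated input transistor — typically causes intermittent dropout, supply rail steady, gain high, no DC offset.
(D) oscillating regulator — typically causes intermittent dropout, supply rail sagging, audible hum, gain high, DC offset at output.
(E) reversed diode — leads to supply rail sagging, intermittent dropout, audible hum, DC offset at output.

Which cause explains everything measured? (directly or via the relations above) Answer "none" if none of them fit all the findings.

Testing each hypothesis:
(A) leaky coupling capacitor — DC offset at output match; intermittent dropout miss; audible hum match; supply rail sagging match; hot component miss
(B) open feedback resistor — DC offset at output match (via hot component → DC offset at output); intermittent dropout match; audible hum match; supply rail sagging match; hot component match
(C) saturated input transistor — DC offset at output miss; intermittent dropout match; audible hum miss; supply rail sagging miss; hot component miss
(D) oscillating regulator — DC offset at output match; intermittent dropout match; audible hum match; supply rail sagging match; hot component miss
(E) reversed diode — DC offset at output match; intermittent dropout match; audible hum match; supply rail sagging match; hot component miss
Only (B) is consistent with every observation.

B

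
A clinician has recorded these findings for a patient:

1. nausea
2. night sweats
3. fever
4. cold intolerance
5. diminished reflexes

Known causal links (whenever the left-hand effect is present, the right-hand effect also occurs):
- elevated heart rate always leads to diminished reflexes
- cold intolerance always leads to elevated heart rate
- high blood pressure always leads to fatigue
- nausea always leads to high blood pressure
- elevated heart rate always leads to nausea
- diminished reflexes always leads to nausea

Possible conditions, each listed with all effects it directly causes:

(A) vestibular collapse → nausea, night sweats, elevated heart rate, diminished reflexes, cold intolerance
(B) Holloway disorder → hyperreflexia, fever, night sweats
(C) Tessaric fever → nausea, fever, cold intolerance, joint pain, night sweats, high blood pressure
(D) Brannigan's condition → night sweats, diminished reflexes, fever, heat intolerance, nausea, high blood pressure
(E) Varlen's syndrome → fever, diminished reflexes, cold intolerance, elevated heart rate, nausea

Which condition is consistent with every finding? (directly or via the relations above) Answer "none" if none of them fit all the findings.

Checking each candidate against the observations:
(A) vestibular collapse — does not account for fever
(B) Holloway disorder — fails on nausea, cold intolerance, diminished reflexes (predicts hyperreflexia, not diminished reflexes)
(C) Tessaric fever — nausea yes; night sweats yes; fever yes; cold intolerance yes; diminished reflexes yes (via cold intolerance → elevated heart rate → diminished reflexes)
(D) Brannigan's condition — nausea yes; night sweats yes; fever yes; cold intolerance NO; diminished reflexes yes
(E) Varlen's syndrome — does not account for night sweats
(C) alone accounts for all the evidence.

C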